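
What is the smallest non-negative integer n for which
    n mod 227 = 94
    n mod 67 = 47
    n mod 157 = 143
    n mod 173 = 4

From n ≡ 94 (mod 227) write n = 94 + 227t. Substituting into n ≡ 47 (mod 67) gives 227t ≡ 20 (mod 67), and since 26⁻¹ ≡ 49 (mod 67), t ≡ 42. Hence n ≡ 94 + 227·42 = 9628 (mod 15209).
From n ≡ 9628 (mod 15209) write n = 9628 + 15209t. Substituting into n ≡ 143 (mod 157) gives 15209t ≡ 92 (mod 157), and since 137⁻¹ ≡ 102 (mod 157), t ≡ 121. Hence n ≡ 9628 + 15209·121 = 1849917 (mod 2387813).
From n ≡ 1849917 (mod 2387813) write n = 1849917 + 2387813t. Substituting into n ≡ 4 (mod 173) gives 2387813t ≡ 149 (mod 173), and since 67⁻¹ ≡ 31 (mod 173), t ≡ 121. Hence n ≡ 1849917 + 2387813·121 = 290775290 (mod 413091649).

290775290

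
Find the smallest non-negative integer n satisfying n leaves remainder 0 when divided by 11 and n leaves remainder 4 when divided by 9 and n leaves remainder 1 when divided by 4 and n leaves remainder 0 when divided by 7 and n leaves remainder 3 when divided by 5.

The moduli are pairwise coprime; M = 11·9·4·7·5 = 13860.
M/11 = 1260; 1260 ≡ 6 (mod 11); 6·2 ≡ 1, so inverse 2.
M/9 = 1540; 1540 ≡ 1 (mod 9), inverse 1.
M/4 = 3465; 3465 ≡ 1 (mod 4), inverse 1.
M/7 = 1980; 1980 ≡ 6 (mod 7); 6·6 ≡ 1, so inverse 6.
M/5 = 2772; 2772 ≡ 2 (mod 5); 2·3 ≡ 1, so inverse 3.
n ≡ 0·1260·2 + 4·1540·1 + 1·3465·1 + 0·1980·6 + 3·2772·3 = 34573.
34573 mod 13860 = 6853.

6853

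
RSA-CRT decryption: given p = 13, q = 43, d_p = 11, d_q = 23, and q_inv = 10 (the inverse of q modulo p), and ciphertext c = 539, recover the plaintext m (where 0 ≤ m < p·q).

m₁ = c^(d_p) mod p: c ≡ 6 (mod 13), and 6^11 mod 13 = 11.
m₂ = c^(d_q) mod q: c ≡ 23 (mod 43), and 23^23 mod 43 = 13.
h = q_inv·(m₁ − m₂) mod p = 10·(11 − 13) mod 13 = 6.
m = m₂ + h·q = 13 + 6·43 = 271.

271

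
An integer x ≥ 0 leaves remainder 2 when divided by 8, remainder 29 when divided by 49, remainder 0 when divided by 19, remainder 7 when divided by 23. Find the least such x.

139042

The moduli are pairwise coprime; N = 8·49·19·23 = 171304.
N/8 = 21413; 21413 ≡ 5 (mod 8); 5·5 ≡ 1, so inverse 5.
N/49 = 3496; 3496 ≡ 17 (mod 49); 17·26 ≡ 1, so inverse 26.
N/19 = 9016; 9016 ≡ 10 (mod 19); 10·2 ≡ 1, so inverse 2.
N/23 = 7448; 7448 ≡ 19 (mod 23); 19·17 ≡ 1, so inverse 17.
x ≡ 2·21413·5 + 29·3496·26 + 0·9016·2 + 7·7448·17 = 3736426.
3736426 mod 171304 = 139042.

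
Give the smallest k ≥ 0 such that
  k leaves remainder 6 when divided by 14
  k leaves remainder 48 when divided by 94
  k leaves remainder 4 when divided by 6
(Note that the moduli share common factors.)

706

Combine the congruences pairwise.
gcd(14, 94) = 2 and 2 | (48 − 6), so the pair is consistent; merging gives k ≡ 48 (mod 658), where 658 = lcm(14, 94).
gcd(658, 6) = 2 and 2 | (4 − 48), so the pair is consistent; merging gives k ≡ 706 (mod 1974), where 1974 = lcm(658, 6).
The solution is unique modulo lcm(14, 94, 6) = 1974.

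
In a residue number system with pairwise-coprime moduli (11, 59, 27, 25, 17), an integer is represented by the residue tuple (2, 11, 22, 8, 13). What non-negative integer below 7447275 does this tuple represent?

Combine the congruences pairwise.
From x ≡ 2 (mod 11) write x = 2 + 11t. Substituting into x ≡ 11 (mod 59) gives 11t ≡ 9 (mod 59), and since 11⁻¹ ≡ 43 (mod 59), t ≡ 33. Hence x ≡ 2 + 11·33 = 365 (mod 649).
From x ≡ 365 (mod 649) write x = 365 + 649t. Substituting into x ≡ 22 (mod 27) gives 649t ≡ 8 (mod 27), and since 1⁻¹ ≡ 1 (mod 27), t ≡ 8. Hence x ≡ 365 + 649·8 = 5557 (mod 17523).
From x ≡ 5557 (mod 17523) write x = 5557 + 17523t. Substituting into x ≡ 8 (mod 25) gives 17523t ≡ 1 (mod 25), and since 23⁻¹ ≡ 12 (mod 25), t ≡ 12. Hence x ≡ 5557 + 17523·12 = 215833 (mod 438075).
From x ≡ 215833 (mod 438075) write x = 215833 + 438075t. Substituting into x ≡ 13 (mod 17) gives 438075t ≡ 12 (mod 17), and since 2⁻¹ ≡ 9 (mod 17), t ≡ 6. Hence x ≡ 215833 + 438075·6 = 2844283 (mod 7447275).

2844283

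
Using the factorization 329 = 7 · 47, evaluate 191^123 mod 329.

Mod 7: 191 ≡ 2; by Fermat, exponent reduces to 123 mod 6 = 3; 2^3 ≡ 1 (mod 7).
Mod 47: 191 ≡ 3; by Fermat, exponent reduces to 123 mod 46 = 31; 3^31 ≡ 28 (mod 47).
Combine by CRT: x ≡ 1 (mod 7), x ≡ 28 (mod 47) ⇒ x ≡ 169 (mod 329).

169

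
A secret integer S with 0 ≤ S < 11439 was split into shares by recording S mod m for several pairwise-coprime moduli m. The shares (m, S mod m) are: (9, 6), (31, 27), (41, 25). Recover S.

1050

From S ≡ 6 (mod 9) write S = 6 + 9t. Substituting into S ≡ 27 (mod 31) gives 9t ≡ 21 (mod 31), and since 9⁻¹ ≡ 7 (mod 31), t ≡ 23. Hence S ≡ 6 + 9·23 = 213 (mod 279).
From S ≡ 213 (mod 279) write S = 213 + 279t. Substituting into S ≡ 25 (mod 41) gives 279t ≡ 17 (mod 41), and since 33⁻¹ ≡ 5 (mod 41), t ≡ 3. Hence S ≡ 213 + 279·3 = 1050 (mod 11439).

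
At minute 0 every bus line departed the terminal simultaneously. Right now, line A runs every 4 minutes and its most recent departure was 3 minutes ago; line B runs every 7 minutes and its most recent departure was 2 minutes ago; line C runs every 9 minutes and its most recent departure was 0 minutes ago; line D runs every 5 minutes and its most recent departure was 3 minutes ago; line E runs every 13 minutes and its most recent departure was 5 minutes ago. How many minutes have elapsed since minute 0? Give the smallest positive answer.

The moduli are pairwise coprime; N = 4·7·9·5·13 = 16380.
N/4 = 4095; 4095 ≡ 3 (mod 4); 3·3 ≡ 1, so inverse 3.
N/7 = 2340; 2340 ≡ 2 (mod 7); 2·4 ≡ 1, so inverse 4.
N/9 = 1820; 1820 ≡ 2 (mod 9); 2·5 ≡ 1, so inverse 5.
N/5 = 3276; 3276 ≡ 1 (mod 5), inverse 1.
N/13 = 1260; 1260 ≡ 12 (mod 13); 12·12 ≡ 1, so inverse 12.
t ≡ 3·4095·3 + 2·2340·4 + 0·1820·5 + 3·3276·1 + 5·1260·12 = 141003.
141003 mod 16380 = 9963.

9963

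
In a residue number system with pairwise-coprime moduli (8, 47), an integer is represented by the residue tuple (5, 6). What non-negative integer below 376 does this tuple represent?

From x ≡ 5 (mod 8) write x = 5 + 8t. Substituting into x ≡ 6 (mod 47) gives 8t ≡ 1 (mod 47), and since 8⁻¹ ≡ 6 (mod 47), t ≡ 6. Hence x ≡ 5 + 8·6 = 53 (mod 376).

53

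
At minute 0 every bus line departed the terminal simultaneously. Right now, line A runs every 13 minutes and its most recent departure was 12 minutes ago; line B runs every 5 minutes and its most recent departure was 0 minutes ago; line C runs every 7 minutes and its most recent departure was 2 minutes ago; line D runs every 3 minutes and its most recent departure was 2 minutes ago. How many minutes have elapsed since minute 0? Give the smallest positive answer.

The moduli are pairwise coprime; N = 13·5·7·3 = 1365.
N/13 = 105; 105 ≡ 1 (mod 13), inverse 1.
N/5 = 273; 273 ≡ 3 (mod 5); 3·2 ≡ 1, so inverse 2.
N/7 = 195; 195 ≡ 6 (mod 7); 6·6 ≡ 1, so inverse 6.
N/3 = 455; 455 ≡ 2 (mod 3); 2·2 ≡ 1, so inverse 2.
t ≡ 12·105·1 + 0·273·2 + 2·195·6 + 2·455·2 = 5420.
5420 mod 1365 = 1325.

1325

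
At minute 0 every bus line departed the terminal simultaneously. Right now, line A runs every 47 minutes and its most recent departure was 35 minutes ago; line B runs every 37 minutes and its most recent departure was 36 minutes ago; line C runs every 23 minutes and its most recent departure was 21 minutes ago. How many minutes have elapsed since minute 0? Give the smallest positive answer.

13430

The moduli are pairwise coprime; N = 47·37·23 = 39997.
N/47 = 851; 851 ≡ 5 (mod 47); 5·19 ≡ 1, so inverse 19.
N/37 = 1081; 1081 ≡ 8 (mod 37); 8·14 ≡ 1, so inverse 14.
N/23 = 1739; 1739 ≡ 14 (mod 23); 14·5 ≡ 1, so inverse 5.
t ≡ 35·851·19 + 36·1081·14 + 21·1739·5 = 1293334.
1293334 mod 39997 = 13430.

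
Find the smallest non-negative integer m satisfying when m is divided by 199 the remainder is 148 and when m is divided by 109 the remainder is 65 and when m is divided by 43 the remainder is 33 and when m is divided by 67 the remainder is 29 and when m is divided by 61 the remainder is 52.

The moduli are pairwise coprime; N = 199·109·43·67·61 = 3811998031.
N/199 = 19155769; 19155769 ≡ 29 (mod 199); 29·151 ≡ 1, so inverse 151.
N/109 = 34972459; 34972459 ≡ 27 (mod 109); 27·105 ≡ 1, so inverse 105.
N/43 = 88651117; 88651117 ≡ 38 (mod 43); 38·17 ≡ 1, so inverse 17.
N/67 = 56895493; 56895493 ≡ 31 (mod 67); 31·13 ≡ 1, so inverse 13.
N/61 = 62491771; 62491771 ≡ 16 (mod 61); 16·42 ≡ 1, so inverse 42.
m ≡ 148·19155769·151 + 65·34972459·105 + 33·88651117·17 + 29·56895493·13 + 52·62491771·42 = 874445063649.
874445063649 mod 3811998031 = 1497514550.

1497514550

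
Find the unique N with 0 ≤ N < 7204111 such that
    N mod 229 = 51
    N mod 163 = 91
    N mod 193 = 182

From N ≡ 51 (mod 229) write N = 51 + 229t. Substituting into N ≡ 91 (mod 163) gives 229t ≡ 40 (mod 163), and since 66⁻¹ ≡ 42 (mod 163), t ≡ 50. Hence N ≡ 51 + 229·50 = 11501 (mod 37327).
From N ≡ 11501 (mod 37327) write N = 11501 + 37327t. Substituting into N ≡ 182 (mod 193) gives 37327t ≡ 68 (mod 193), and since 78⁻¹ ≡ 146 (mod 193), t ≡ 85. Hence N ≡ 11501 + 37327·85 = 3184296 (mod 7204111).

3184296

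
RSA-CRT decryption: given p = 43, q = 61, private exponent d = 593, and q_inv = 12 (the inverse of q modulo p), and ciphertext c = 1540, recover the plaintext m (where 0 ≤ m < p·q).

1245

d_p = d mod (p−1) = 593 mod 42 = 5; d_q = d mod (q−1) = 53.
m₁ = c^(d_p) mod p: c ≡ 35 (mod 43), and 35^5 mod 43 = 41.
m₂ = c^(d_q) mod q: c ≡ 15 (mod 61), and 15^53 mod 61 = 25.
h = q_inv·(m₁ − m₂) mod p = 12·(41 − 25) mod 43 = 20.
m = m₂ + h·q = 25 + 20·61 = 1245.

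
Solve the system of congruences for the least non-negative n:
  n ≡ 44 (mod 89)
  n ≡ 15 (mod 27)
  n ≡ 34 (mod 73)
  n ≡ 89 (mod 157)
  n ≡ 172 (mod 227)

5809660431

From n ≡ 44 (mod 89) write n = 44 + 89t. Substituting into n ≡ 15 (mod 27) gives 89t ≡ 25 (mod 27), and since 8⁻¹ ≡ 17 (mod 27), t ≡ 20. Hence n ≡ 44 + 89·20 = 1824 (mod 2403).
From n ≡ 1824 (mod 2403) write n = 1824 + 2403t. Substituting into n ≡ 34 (mod 73) gives 2403t ≡ 35 (mod 73), and since 67⁻¹ ≡ 12 (mod 73), t ≡ 55. Hence n ≡ 1824 + 2403·55 = 133989 (mod 175419).
From n ≡ 133989 (mod 175419) write n = 133989 + 175419t. Substituting into n ≡ 89 (mod 157) gives 175419t ≡ 21 (mod 157), and since 50⁻¹ ≡ 22 (mod 157), t ≡ 148. Hence n ≡ 133989 + 175419·148 = 26096001 (mod 27540783).
From n ≡ 26096001 (mod 27540783) write n = 26096001 + 27540783t. Substituting into n ≡ 172 (mod 227) gives 27540783t ≡ 91 (mod 227), and since 8⁻¹ ≡ 142 (mod 227), t ≡ 210. Hence n ≡ 26096001 + 27540783·210 = 5809660431 (mod 6251757741).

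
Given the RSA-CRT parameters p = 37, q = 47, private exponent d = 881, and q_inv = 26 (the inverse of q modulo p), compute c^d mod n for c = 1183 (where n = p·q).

d_p = d mod (p−1) = 881 mod 36 = 17; d_q = d mod (q−1) = 7.
m₁ = c^(d_p) mod p: c ≡ 36 (mod 37), and 36^17 mod 37 = 36.
m₂ = c^(d_q) mod q: c ≡ 8 (mod 47), and 8^7 mod 47 = 12.
h = q_inv·(m₁ − m₂) mod p = 26·(36 − 12) mod 37 = 32.
m = m₂ + h·q = 12 + 32·47 = 1516.

1516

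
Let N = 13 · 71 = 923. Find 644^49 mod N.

Mod 13: 644 ≡ 7; by Fermat, exponent reduces to 49 mod 12 = 1; 7^1 ≡ 7 (mod 13).
Mod 71: 644 ≡ 5; 5^49 ≡ 57 (mod 71).
Combine by CRT: x ≡ 7 (mod 13), x ≡ 57 (mod 71) ⇒ x ≡ 696 (mod 923).

696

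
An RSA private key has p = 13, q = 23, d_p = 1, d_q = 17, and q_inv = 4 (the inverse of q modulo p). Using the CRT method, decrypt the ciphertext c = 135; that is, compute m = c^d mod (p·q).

m₁ = c^(d_p) mod p: c ≡ 5 (mod 13), and 5^1 mod 13 = 5.
m₂ = c^(d_q) mod q: c ≡ 20 (mod 23), and 20^17 mod 23 = 7.
h = q_inv·(m₁ − m₂) mod p = 4·(5 − 7) mod 13 = 5.
m = m₂ + h·q = 7 + 5·23 = 122.

122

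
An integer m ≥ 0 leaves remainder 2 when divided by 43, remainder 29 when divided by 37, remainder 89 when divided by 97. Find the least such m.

From m ≡ 2 (mod 43) write m = 2 + 43t. Substituting into m ≡ 29 (mod 37) gives 43t ≡ 27 (mod 37), and since 6⁻¹ ≡ 31 (mod 37), t ≡ 23. Hence m ≡ 2 + 43·23 = 991 (mod 1591).
From m ≡ 991 (mod 1591) write m = 991 + 1591t. Substituting into m ≡ 89 (mod 97) gives 1591t ≡ 68 (mod 97), and since 39⁻¹ ≡ 5 (mod 97), t ≡ 49. Hence m ≡ 991 + 1591·49 = 78950 (mod 154327).

78950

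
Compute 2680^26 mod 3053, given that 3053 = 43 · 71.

367

Mod 43: 2680 ≡ 14; 14^26 ≡ 23 (mod 43).
Mod 71: 2680 ≡ 53; 53^26 ≡ 12 (mod 71).
Combine by CRT: x ≡ 23 (mod 43), x ≡ 12 (mod 71) ⇒ x ≡ 367 (mod 3053).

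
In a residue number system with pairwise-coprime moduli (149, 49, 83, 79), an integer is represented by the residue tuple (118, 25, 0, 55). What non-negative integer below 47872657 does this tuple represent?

The moduli are pairwise coprime; N = 149·49·83·79 = 47872657.
N/149 = 321293; 321293 ≡ 49 (mod 149); 49·73 ≡ 1, so inverse 73.
N/49 = 976993; 976993 ≡ 31 (mod 49); 31·19 ≡ 1, so inverse 19.
N/83 = 576779; 576779 ≡ 12 (mod 83); 12·7 ≡ 1, so inverse 7.
N/79 = 605983; 605983 ≡ 53 (mod 79); 53·3 ≡ 1, so inverse 3.
x ≡ 118·321293·73 + 25·976993·19 + 0·576779·7 + 55·605983·3 = 3331676772.
3331676772 mod 47872657 = 28463439.

28463439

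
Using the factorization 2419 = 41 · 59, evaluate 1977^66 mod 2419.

1065

Mod 41: 1977 ≡ 9; by Fermat, exponent reduces to 66 mod 40 = 26; 9^26 ≡ 40 (mod 41).
Mod 59: 1977 ≡ 30; by Fermat, exponent reduces to 66 mod 58 = 8; 30^8 ≡ 3 (mod 59).
Combine by CRT: x ≡ 40 (mod 41), x ≡ 3 (mod 59) ⇒ x ≡ 1065 (mod 2419).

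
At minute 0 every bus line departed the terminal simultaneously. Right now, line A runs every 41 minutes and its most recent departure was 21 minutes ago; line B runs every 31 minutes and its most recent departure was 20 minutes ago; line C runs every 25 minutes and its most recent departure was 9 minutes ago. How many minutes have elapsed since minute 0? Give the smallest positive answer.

19209

From t ≡ 21 (mod 41) write t = 21 + 41s. Substituting into t ≡ 20 (mod 31) gives 41s ≡ 30 (mod 31), and since 10⁻¹ ≡ 28 (mod 31), s ≡ 3. Hence t ≡ 21 + 41·3 = 144 (mod 1271).
From t ≡ 144 (mod 1271) write t = 144 + 1271s. Substituting into t ≡ 9 (mod 25) gives 1271s ≡ 15 (mod 25), and since 21⁻¹ ≡ 6 (mod 25), s ≡ 15. Hence t ≡ 144 + 1271·15 = 19209 (mod 31775).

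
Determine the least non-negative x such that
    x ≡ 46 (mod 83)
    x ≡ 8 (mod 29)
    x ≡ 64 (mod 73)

93504

The moduli are pairwise coprime; N = 83·29·73 = 175711.
N/83 = 2117; 2117 ≡ 42 (mod 83); 42·2 ≡ 1, so inverse 2.
N/29 = 6059; 6059 ≡ 27 (mod 29); 27·14 ≡ 1, so inverse 14.
N/73 = 2407; 2407 ≡ 71 (mod 73); 71·36 ≡ 1, so inverse 36.
x ≡ 46·2117·2 + 8·6059·14 + 64·2407·36 = 6419100.
6419100 mod 175711 = 93504.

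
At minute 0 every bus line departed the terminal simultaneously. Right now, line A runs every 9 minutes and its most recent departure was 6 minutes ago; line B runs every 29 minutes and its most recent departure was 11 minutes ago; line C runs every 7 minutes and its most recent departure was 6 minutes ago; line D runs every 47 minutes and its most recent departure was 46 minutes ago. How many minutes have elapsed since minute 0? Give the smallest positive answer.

From t ≡ 6 (mod 9) write t = 6 + 9s. Substituting into t ≡ 11 (mod 29) gives 9s ≡ 5 (mod 29), and since 9⁻¹ ≡ 13 (mod 29), s ≡ 7. Hence t ≡ 6 + 9·7 = 69 (mod 261).
From t ≡ 69 (mod 261) write t = 69 + 261s. Substituting into t ≡ 6 (mod 7) gives 261s ≡ 0 (mod 7), and since 2⁻¹ ≡ 4 (mod 7), s ≡ 0. Hence t ≡ 69 + 261·0 = 69 (mod 1827).
From t ≡ 69 (mod 1827) write t = 69 + 1827s. Substituting into t ≡ 46 (mod 47) gives 1827s ≡ 24 (mod 47), and since 41⁻¹ ≡ 39 (mod 47), s ≡ 43. Hence t ≡ 69 + 1827·43 = 78630 (mod 85869).

78630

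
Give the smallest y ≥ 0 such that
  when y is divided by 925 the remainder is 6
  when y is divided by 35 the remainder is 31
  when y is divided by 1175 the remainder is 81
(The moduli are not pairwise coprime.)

256231

gcd(925, 35) = 5 and 5 | (31 − 6), so the pair is consistent; merging gives y ≡ 3706 (mod 6475), where 6475 = lcm(925, 35).
gcd(6475, 1175) = 25 and 25 | (81 − 3706), so the pair is consistent; merging gives y ≡ 256231 (mod 304325), where 304325 = lcm(6475, 1175).
The solution is unique modulo lcm(925, 35, 1175) = 304325.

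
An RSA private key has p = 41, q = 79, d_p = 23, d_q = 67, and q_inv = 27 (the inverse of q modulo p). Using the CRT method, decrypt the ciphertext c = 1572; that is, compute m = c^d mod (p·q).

m₁ = c^(d_p) mod p: c ≡ 14 (mod 41), and 14^23 mod 41 = 3.
m₂ = c^(d_q) mod q: c ≡ 71 (mod 79), and 71^67 mod 79 = 15.
h = q_inv·(m₁ − m₂) mod p = 27·(3 − 15) mod 41 = 4.
m = m₂ + h·q = 15 + 4·79 = 331.

331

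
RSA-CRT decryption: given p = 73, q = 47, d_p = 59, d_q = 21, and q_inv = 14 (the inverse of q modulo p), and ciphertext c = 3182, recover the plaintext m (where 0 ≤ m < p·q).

3049

m₁ = c^(d_p) mod p: c ≡ 43 (mod 73), and 43^59 mod 73 = 56.
m₂ = c^(d_q) mod q: c ≡ 33 (mod 47), and 33^21 mod 47 = 41.
h = q_inv·(m₁ − m₂) mod p = 14·(56 − 41) mod 73 = 64.
m = m₂ + h·q = 41 + 64·47 = 3049.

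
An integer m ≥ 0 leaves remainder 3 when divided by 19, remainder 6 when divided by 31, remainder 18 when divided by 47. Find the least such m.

From m ≡ 3 (mod 19) write m = 3 + 19t. Substituting into m ≡ 6 (mod 31) gives 19t ≡ 3 (mod 31), and since 19⁻¹ ≡ 18 (mod 31), t ≡ 23. Hence m ≡ 3 + 19·23 = 440 (mod 589).
From m ≡ 440 (mod 589) write m = 440 + 589t. Substituting into m ≡ 18 (mod 47) gives 589t ≡ 1 (mod 47), and since 25⁻¹ ≡ 32 (mod 47), t ≡ 32. Hence m ≡ 440 + 589·32 = 19288 (mod 27683).

19288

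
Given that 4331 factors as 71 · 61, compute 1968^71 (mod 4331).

2465

Mod 71: 1968 ≡ 51; by Fermat, exponent reduces to 71 mod 70 = 1; 51^1 ≡ 51 (mod 71).
Mod 61: 1968 ≡ 16; by Fermat, exponent reduces to 71 mod 60 = 11; 16^11 ≡ 25 (mod 61).
Combine by CRT: x ≡ 51 (mod 71), x ≡ 25 (mod 61) ⇒ x ≡ 2465 (mod 4331).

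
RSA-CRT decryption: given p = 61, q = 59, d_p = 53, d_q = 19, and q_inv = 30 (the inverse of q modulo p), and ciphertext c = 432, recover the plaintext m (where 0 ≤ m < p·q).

1910

m₁ = c^(d_p) mod p: c ≡ 5 (mod 61), and 5^53 mod 61 = 19.
m₂ = c^(d_q) mod q: c ≡ 19 (mod 59), and 19^19 mod 59 = 22.
h = q_inv·(m₁ − m₂) mod p = 30·(19 − 22) mod 61 = 32.
m = m₂ + h·q = 22 + 32·59 = 1910.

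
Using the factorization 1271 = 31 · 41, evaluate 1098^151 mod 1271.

788

Mod 31: 1098 ≡ 13; by Fermat, exponent reduces to 151 mod 30 = 1; 13^1 ≡ 13 (mod 31).
Mod 41: 1098 ≡ 32; by Fermat, exponent reduces to 151 mod 40 = 31; 32^31 ≡ 9 (mod 41).
Combine by CRT: x ≡ 13 (mod 31), x ≡ 9 (mod 41) ⇒ x ≡ 788 (mod 1271).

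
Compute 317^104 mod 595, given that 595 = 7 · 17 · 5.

Mod 7: 317 ≡ 2; by Fermat, exponent reduces to 104 mod 6 = 2; 2^2 ≡ 4 (mod 7).
Mod 17: 317 ≡ 11; by Fermat, exponent reduces to 104 mod 16 = 8; 11^8 ≡ 16 (mod 17).
Mod 5: 317 ≡ 2; since 4 | 104, by Fermat 2^104 ≡ 1 (mod 5).
Combine by CRT: x ≡ 4 (mod 7), x ≡ 16 (mod 17), x ≡ 1 (mod 5) ⇒ x ≡ 186 (mod 595).

186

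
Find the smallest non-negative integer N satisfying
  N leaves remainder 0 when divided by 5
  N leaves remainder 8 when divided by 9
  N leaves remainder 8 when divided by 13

125

From N ≡ 0 (mod 5) write N = 0 + 5t. Substituting into N ≡ 8 (mod 9) gives 5t ≡ 8 (mod 9), and since 5⁻¹ ≡ 2 (mod 9), t ≡ 7. Hence N ≡ 0 + 5·7 = 35 (mod 45).
From N ≡ 35 (mod 45) write N = 35 + 45t. Substituting into N ≡ 8 (mod 13) gives 45t ≡ 12 (mod 13), and since 6⁻¹ ≡ 11 (mod 13), t ≡ 2. Hence N ≡ 35 + 45·2 = 125 (mod 585).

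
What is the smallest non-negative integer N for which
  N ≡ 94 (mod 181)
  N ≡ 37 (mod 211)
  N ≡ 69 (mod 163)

424358

The moduli are pairwise coprime; M = 181·211·163 = 6225133.
M/181 = 34393; 34393 ≡ 3 (mod 181); 3·121 ≡ 1, so inverse 121.
M/211 = 29503; 29503 ≡ 174 (mod 211); 174·57 ≡ 1, so inverse 57.
M/163 = 38191; 38191 ≡ 49 (mod 163); 49·10 ≡ 1, so inverse 10.
N ≡ 94·34393·121 + 37·29503·57 + 69·38191·10 = 479759599.
479759599 mod 6225133 = 424358.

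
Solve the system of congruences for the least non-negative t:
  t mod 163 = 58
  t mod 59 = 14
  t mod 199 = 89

1763229

From t ≡ 58 (mod 163) write t = 58 + 163s. Substituting into t ≡ 14 (mod 59) gives 163s ≡ 15 (mod 59), and since 45⁻¹ ≡ 21 (mod 59), s ≡ 20. Hence t ≡ 58 + 163·20 = 3318 (mod 9617).
From t ≡ 3318 (mod 9617) write t = 3318 + 9617s. Substituting into t ≡ 89 (mod 199) gives 9617s ≡ 154 (mod 199), and since 65⁻¹ ≡ 49 (mod 199), s ≡ 183. Hence t ≡ 3318 + 9617·183 = 1763229 (mod 1913783).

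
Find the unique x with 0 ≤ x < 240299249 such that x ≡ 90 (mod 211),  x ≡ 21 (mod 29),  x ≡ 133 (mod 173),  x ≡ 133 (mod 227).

37386125

From x ≡ 90 (mod 211) write x = 90 + 211t. Substituting into x ≡ 21 (mod 29) gives 211t ≡ 18 (mod 29), and since 8⁻¹ ≡ 11 (mod 29), t ≡ 24. Hence x ≡ 90 + 211·24 = 5154 (mod 6119).
From x ≡ 5154 (mod 6119) write x = 5154 + 6119t. Substituting into x ≡ 133 (mod 173) gives 6119t ≡ 169 (mod 173), and since 64⁻¹ ≡ 73 (mod 173), t ≡ 54. Hence x ≡ 5154 + 6119·54 = 335580 (mod 1058587).
From x ≡ 335580 (mod 1058587) write x = 335580 + 1058587t. Substituting into x ≡ 133 (mod 227) gives 1058587t ≡ 59 (mod 227), and since 86⁻¹ ≡ 66 (mod 227), t ≡ 35. Hence x ≡ 335580 + 1058587·35 = 37386125 (mod 240299249).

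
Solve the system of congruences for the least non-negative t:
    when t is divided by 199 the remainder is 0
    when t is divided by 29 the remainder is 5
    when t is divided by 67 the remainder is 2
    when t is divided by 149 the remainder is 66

The moduli are pairwise coprime; N = 199·29·67·149 = 57611893.
N/199 = 289507; 289507 ≡ 161 (mod 199); 161·89 ≡ 1, so inverse 89.
N/29 = 1986617; 1986617 ≡ 1 (mod 29), inverse 1.
N/67 = 859879; 859879 ≡ 1 (mod 67), inverse 1.
N/149 = 386657; 386657 ≡ 2 (mod 149); 2·75 ≡ 1, so inverse 75.
t ≡ 0·289507·89 + 5·1986617·1 + 2·859879·1 + 66·386657·75 = 1925604993.
1925604993 mod 57611893 = 24412524.

24412524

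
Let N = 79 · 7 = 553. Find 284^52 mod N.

102

Mod 79: 284 ≡ 47; 47^52 ≡ 23 (mod 79).
Mod 7: 284 ≡ 4; by Fermat, exponent reduces to 52 mod 6 = 4; 4^4 ≡ 4 (mod 7).
Combine by CRT: x ≡ 23 (mod 79), x ≡ 4 (mod 7) ⇒ x ≡ 102 (mod 553).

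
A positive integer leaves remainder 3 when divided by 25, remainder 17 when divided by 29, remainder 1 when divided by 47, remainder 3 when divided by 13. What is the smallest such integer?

The moduli are pairwise coprime; M = 25·29·47·13 = 442975.
M/25 = 17719; 17719 ≡ 19 (mod 25); 19·4 ≡ 1, so inverse 4.
M/29 = 15275; 15275 ≡ 21 (mod 29); 21·18 ≡ 1, so inverse 18.
M/47 = 9425; 9425 ≡ 25 (mod 47); 25·32 ≡ 1, so inverse 32.
M/13 = 34075; 34075 ≡ 2 (mod 13); 2·7 ≡ 1, so inverse 7.
N ≡ 3·17719·4 + 17·15275·18 + 1·9425·32 + 3·34075·7 = 5903953.
5903953 mod 442975 = 145278.

145278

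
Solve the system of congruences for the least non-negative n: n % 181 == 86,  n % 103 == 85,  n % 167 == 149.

The moduli are pairwise coprime; M = 181·103·167 = 3113381.
M/181 = 17201; 17201 ≡ 6 (mod 181); 6·151 ≡ 1, so inverse 151.
M/103 = 30227; 30227 ≡ 48 (mod 103); 48·88 ≡ 1, so inverse 88.
M/167 = 18643; 18643 ≡ 106 (mod 167); 106·52 ≡ 1, so inverse 52.
n ≡ 86·17201·151 + 85·30227·88 + 149·18643·52 = 593916110.
593916110 mod 3113381 = 2373720.

2373720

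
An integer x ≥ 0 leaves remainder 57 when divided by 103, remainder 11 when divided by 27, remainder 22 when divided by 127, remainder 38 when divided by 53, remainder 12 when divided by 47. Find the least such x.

From x ≡ 57 (mod 103) write x = 57 + 103t. Substituting into x ≡ 11 (mod 27) gives 103t ≡ 8 (mod 27), and since 22⁻¹ ≡ 16 (mod 27), t ≡ 20. Hence x ≡ 57 + 103·20 = 2117 (mod 2781).
From x ≡ 2117 (mod 2781) write x = 2117 + 2781t. Substituting into x ≡ 22 (mod 127) gives 2781t ≡ 64 (mod 127), and since 114⁻¹ ≡ 39 (mod 127), t ≡ 83. Hence x ≡ 2117 + 2781·83 = 232940 (mod 353187).
From x ≡ 232940 (mod 353187) write x = 232940 + 353187t. Substituting into x ≡ 38 (mod 53) gives 353187t ≡ 33 (mod 53), and since 48⁻¹ ≡ 21 (mod 53), t ≡ 4. Hence x ≡ 232940 + 353187·4 = 1645688 (mod 18718911).
From x ≡ 1645688 (mod 18718911) write x = 1645688 + 18718911t. Substituting into x ≡ 12 (mod 47) gives 18718911t ≡ 29 (mod 47), and since 33⁻¹ ≡ 10 (mod 47), t ≡ 8. Hence x ≡ 1645688 + 18718911·8 = 151396976 (mod 879788817).

151396976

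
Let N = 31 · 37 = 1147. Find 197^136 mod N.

Mod 31: 197 ≡ 11; by Fermat, exponent reduces to 136 mod 30 = 16; 11^16 ≡ 20 (mod 31).
Mod 37: 197 ≡ 12; by Fermat, exponent reduces to 136 mod 36 = 28; 12^28 ≡ 12 (mod 37).
Combine by CRT: x ≡ 20 (mod 31), x ≡ 12 (mod 37) ⇒ x ≡ 826 (mod 1147).

826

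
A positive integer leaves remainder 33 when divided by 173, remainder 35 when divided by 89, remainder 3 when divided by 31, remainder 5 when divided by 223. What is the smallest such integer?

6106414

From t ≡ 33 (mod 173) write t = 33 + 173s. Substituting into t ≡ 35 (mod 89) gives 173s ≡ 2 (mod 89), and since 84⁻¹ ≡ 71 (mod 89), s ≡ 53. Hence t ≡ 33 + 173·53 = 9202 (mod 15397).
From t ≡ 9202 (mod 15397) write t = 9202 + 15397s. Substituting into t ≡ 3 (mod 31) gives 15397s ≡ 8 (mod 31), and since 21⁻¹ ≡ 3 (mod 31), s ≡ 24. Hence t ≡ 9202 + 15397·24 = 378730 (mod 477307).
From t ≡ 378730 (mod 477307) write t = 378730 + 477307s. Substituting into t ≡ 5 (mod 223) gives 477307s ≡ 152 (mod 223), and since 87⁻¹ ≡ 182 (mod 223), s ≡ 12. Hence t ≡ 378730 + 477307·12 = 6106414 (mod 106439461).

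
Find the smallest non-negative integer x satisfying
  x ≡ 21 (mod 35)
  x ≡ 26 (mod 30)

gcd(35, 30) = 5 and 5 | (26 − 21), so the pair is consistent; merging gives x ≡ 56 (mod 210), where 210 = lcm(35, 30).
The solution is unique modulo lcm(35, 30) = 210.

56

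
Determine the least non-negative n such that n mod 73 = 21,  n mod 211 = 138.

9000

From n ≡ 21 (mod 73) write n = 21 + 73t. Substituting into n ≡ 138 (mod 211) gives 73t ≡ 117 (mod 211), and since 73⁻¹ ≡ 185 (mod 211), t ≡ 123. Hence n ≡ 21 + 73·123 = 9000 (mod 15403).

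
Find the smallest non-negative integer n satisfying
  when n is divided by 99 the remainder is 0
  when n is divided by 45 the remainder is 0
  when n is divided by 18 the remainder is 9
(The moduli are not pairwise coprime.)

495

gcd(99, 45) = 9 and 9 | (0 − 0), so the pair is consistent; merging gives n ≡ 0 (mod 495), where 495 = lcm(99, 45).
gcd(495, 18) = 9 and 9 | (9 − 0), so the pair is consistent; merging gives n ≡ 495 (mod 990), where 990 = lcm(495, 18).
The solution is unique modulo lcm(99, 45, 18) = 990.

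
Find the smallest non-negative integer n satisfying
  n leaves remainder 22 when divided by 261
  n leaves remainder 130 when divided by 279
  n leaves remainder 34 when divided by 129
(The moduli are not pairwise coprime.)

gcd(261, 279) = 9 and 9 | (130 − 22), so the pair is consistent; merging gives n ≡ 6547 (mod 8091), where 8091 = lcm(261, 279).
gcd(8091, 129) = 3 and 3 | (34 − 6547), so the pair is consistent; merging gives n ≡ 281641 (mod 347913), where 347913 = lcm(8091, 129).
The solution is unique modulo lcm(261, 279, 129) = 347913.

281641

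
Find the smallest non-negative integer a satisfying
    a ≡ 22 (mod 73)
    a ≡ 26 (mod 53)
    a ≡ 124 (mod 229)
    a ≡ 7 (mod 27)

288664

From a ≡ 22 (mod 73) write a = 22 + 73t. Substituting into a ≡ 26 (mod 53) gives 73t ≡ 4 (mod 53), and since 20⁻¹ ≡ 8 (mod 53), t ≡ 32. Hence a ≡ 22 + 73·32 = 2358 (mod 3869).
From a ≡ 2358 (mod 3869) write a = 2358 + 3869t. Substituting into a ≡ 124 (mod 229) gives 3869t ≡ 56 (mod 229), and since 205⁻¹ ≡ 124 (mod 229), t ≡ 74. Hence a ≡ 2358 + 3869·74 = 288664 (mod 886001).
From a ≡ 288664 (mod 886001) write a = 288664 + 886001t. Substituting into a ≡ 7 (mod 27) gives 886001t ≡ 0 (mod 27), and since 23⁻¹ ≡ 20 (mod 27), t ≡ 0. Hence a ≡ 288664 + 886001·0 = 288664 (mod 23922027).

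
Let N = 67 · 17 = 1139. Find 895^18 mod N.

427

Mod 67: 895 ≡ 24; 24^18 ≡ 25 (mod 67).
Mod 17: 895 ≡ 11; by Fermat, exponent reduces to 18 mod 16 = 2; 11^2 ≡ 2 (mod 17).
Combine by CRT: x ≡ 25 (mod 67), x ≡ 2 (mod 17) ⇒ x ≡ 427 (mod 1139).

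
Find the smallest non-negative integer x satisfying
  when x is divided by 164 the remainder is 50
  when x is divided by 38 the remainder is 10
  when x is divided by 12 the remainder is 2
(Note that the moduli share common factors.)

542

Combine the congruences pairwise.
gcd(164, 38) = 2 and 2 | (10 − 50), so the pair is consistent; merging gives x ≡ 542 (mod 3116), where 3116 = lcm(164, 38).
gcd(3116, 12) = 4 and 4 | (2 − 542), so the pair is consistent; merging gives x ≡ 542 (mod 9348), where 9348 = lcm(3116, 12).
The solution is unique modulo lcm(164, 38, 12) = 9348.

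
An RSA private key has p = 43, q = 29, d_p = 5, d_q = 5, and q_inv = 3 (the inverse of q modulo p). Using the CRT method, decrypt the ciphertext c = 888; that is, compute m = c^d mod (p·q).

m₁ = c^(d_p) mod p: c ≡ 28 (mod 43), and 28^5 mod 43 = 5.
m₂ = c^(d_q) mod q: c ≡ 18 (mod 29), and 18^5 mod 29 = 15.
h = q_inv·(m₁ − m₂) mod p = 3·(5 − 15) mod 43 = 13.
m = m₂ + h·q = 15 + 13·29 = 392.

392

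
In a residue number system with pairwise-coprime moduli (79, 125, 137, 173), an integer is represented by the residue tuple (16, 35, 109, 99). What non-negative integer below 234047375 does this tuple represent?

From x ≡ 16 (mod 79) write x = 16 + 79t. Substituting into x ≡ 35 (mod 125) gives 79t ≡ 19 (mod 125), and since 79⁻¹ ≡ 19 (mod 125), t ≡ 111. Hence x ≡ 16 + 79·111 = 8785 (mod 9875).
From x ≡ 8785 (mod 9875) write x = 8785 + 9875t. Substituting into x ≡ 109 (mod 137) gives 9875t ≡ 92 (mod 137), and since 11⁻¹ ≡ 25 (mod 137), t ≡ 108. Hence x ≡ 8785 + 9875·108 = 1075285 (mod 1352875).
From x ≡ 1075285 (mod 1352875) write x = 1075285 + 1352875t. Substituting into x ≡ 99 (mod 173) gives 1352875t ≡ 9 (mod 173), and since 15⁻¹ ≡ 150 (mod 173), t ≡ 139. Hence x ≡ 1075285 + 1352875·139 = 189124910 (mod 234047375).

189124910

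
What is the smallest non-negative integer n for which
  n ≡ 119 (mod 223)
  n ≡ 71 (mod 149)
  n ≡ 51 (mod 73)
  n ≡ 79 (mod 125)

The moduli are pairwise coprime; M = 223·149·73·125 = 303196375.
M/223 = 1359625; 1359625 ≡ 217 (mod 223); 217·37 ≡ 1, so inverse 37.
M/149 = 2034875; 2034875 ≡ 131 (mod 149); 131·91 ≡ 1, so inverse 91.
M/73 = 4153375; 4153375 ≡ 40 (mod 73); 40·42 ≡ 1, so inverse 42.
M/125 = 2425571; 2425571 ≡ 71 (mod 125); 71·81 ≡ 1, so inverse 81.
n ≡ 119·1359625·37 + 71·2034875·91 + 51·4153375·42 + 79·2425571·81 = 43551514329.
43551514329 mod 303196375 = 194432704.

194432704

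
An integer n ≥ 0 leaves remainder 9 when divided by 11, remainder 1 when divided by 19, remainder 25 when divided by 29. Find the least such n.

5245

From n ≡ 9 (mod 11) write n = 9 + 11t. Substituting into n ≡ 1 (mod 19) gives 11t ≡ 11 (mod 19), and since 11⁻¹ ≡ 7 (mod 19), t ≡ 1. Hence n ≡ 9 + 11·1 = 20 (mod 209).
From n ≡ 20 (mod 209) write n = 20 + 209t. Substituting into n ≡ 25 (mod 29) gives 209t ≡ 5 (mod 29), and since 6⁻¹ ≡ 5 (mod 29), t ≡ 25. Hence n ≡ 20 + 209·25 = 5245 (mod 6061).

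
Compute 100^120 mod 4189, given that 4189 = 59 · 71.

2434

Mod 59: 100 ≡ 41; by Fermat, exponent reduces to 120 mod 58 = 4; 41^4 ≡ 15 (mod 59).
Mod 71: 100 ≡ 29; by Fermat, exponent reduces to 120 mod 70 = 50; 29^50 ≡ 20 (mod 71).
Combine by CRT: x ≡ 15 (mod 59), x ≡ 20 (mod 71) ⇒ x ≡ 2434 (mod 4189).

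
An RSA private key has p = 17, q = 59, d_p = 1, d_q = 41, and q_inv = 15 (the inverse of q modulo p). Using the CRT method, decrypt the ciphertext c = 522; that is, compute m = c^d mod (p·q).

573

m₁ = c^(d_p) mod p: c ≡ 12 (mod 17), and 12^1 mod 17 = 12.
m₂ = c^(d_q) mod q: c ≡ 50 (mod 59), and 50^41 mod 59 = 42.
h = q_inv·(m₁ − m₂) mod p = 15·(12 − 42) mod 17 = 9.
m = m₂ + h·q = 42 + 9·59 = 573.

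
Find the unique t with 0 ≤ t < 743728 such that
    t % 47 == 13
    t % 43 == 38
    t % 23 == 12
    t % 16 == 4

663700

The moduli are pairwise coprime; N = 47·43·23·16 = 743728.
N/47 = 15824; 15824 ≡ 32 (mod 47); 32·25 ≡ 1, so inverse 25.
N/43 = 17296; 17296 ≡ 10 (mod 43); 10·13 ≡ 1, so inverse 13.
N/23 = 32336; 32336 ≡ 21 (mod 23); 21·11 ≡ 1, so inverse 11.
N/16 = 46483; 46483 ≡ 3 (mod 16); 3·11 ≡ 1, so inverse 11.
t ≡ 13·15824·25 + 38·17296·13 + 12·32336·11 + 4·46483·11 = 20000628.
20000628 mod 743728 = 663700.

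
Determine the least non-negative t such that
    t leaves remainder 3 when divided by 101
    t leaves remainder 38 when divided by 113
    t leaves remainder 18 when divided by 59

120496

Combine the congruences pairwise.
From t ≡ 3 (mod 101) write t = 3 + 101s. Substituting into t ≡ 38 (mod 113) gives 101s ≡ 35 (mod 113), and since 101⁻¹ ≡ 47 (mod 113), s ≡ 63. Hence t ≡ 3 + 101·63 = 6366 (mod 11413).
From t ≡ 6366 (mod 11413) write t = 6366 + 11413s. Substituting into t ≡ 18 (mod 59) gives 11413s ≡ 24 (mod 59), and since 26⁻¹ ≡ 25 (mod 59), s ≡ 10. Hence t ≡ 6366 + 11413·10 = 120496 (mod 673367).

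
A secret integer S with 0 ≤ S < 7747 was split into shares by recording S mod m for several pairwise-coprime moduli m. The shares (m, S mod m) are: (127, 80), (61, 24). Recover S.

207

Combine the congruences pairwise.
From S ≡ 80 (mod 127) write S = 80 + 127t. Substituting into S ≡ 24 (mod 61) gives 127t ≡ 5 (mod 61), and since 5⁻¹ ≡ 49 (mod 61), t ≡ 1. Hence S ≡ 80 + 127·1 = 207 (mod 7747).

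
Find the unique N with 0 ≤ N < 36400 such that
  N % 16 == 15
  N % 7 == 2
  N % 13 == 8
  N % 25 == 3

17103

The moduli are pairwise coprime; M = 16·7·13·25 = 36400.
M/16 = 2275; 2275 ≡ 3 (mod 16); 3·11 ≡ 1, so inverse 11.
M/7 = 5200; 5200 ≡ 6 (mod 7); 6·6 ≡ 1, so inverse 6.
M/13 = 2800; 2800 ≡ 5 (mod 13); 5·8 ≡ 1, so inverse 8.
M/25 = 1456; 1456 ≡ 6 (mod 25); 6·21 ≡ 1, so inverse 21.
N ≡ 15·2275·11 + 2·5200·6 + 8·2800·8 + 3·1456·21 = 708703.
708703 mod 36400 = 17103.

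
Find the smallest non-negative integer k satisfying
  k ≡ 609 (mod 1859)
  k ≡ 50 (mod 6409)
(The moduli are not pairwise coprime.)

390999

gcd(1859, 6409) = 13 and 13 | (50 − 609), so the pair is consistent; merging gives k ≡ 390999 (mod 916487), where 916487 = lcm(1859, 6409).
The solution is unique modulo lcm(1859, 6409) = 916487.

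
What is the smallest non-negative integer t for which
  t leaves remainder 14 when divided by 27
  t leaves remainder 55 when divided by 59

Combine the congruences pairwise.
From t ≡ 14 (mod 27) write t = 14 + 27s. Substituting into t ≡ 55 (mod 59) gives 27s ≡ 41 (mod 59), and since 27⁻¹ ≡ 35 (mod 59), s ≡ 19. Hence t ≡ 14 + 27·19 = 527 (mod 1593).

527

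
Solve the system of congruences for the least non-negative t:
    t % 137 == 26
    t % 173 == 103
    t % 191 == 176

2718106

Combine the congruences pairwise.
From t ≡ 26 (mod 137) write t = 26 + 137s. Substituting into t ≡ 103 (mod 173) gives 137s ≡ 77 (mod 173), and since 137⁻¹ ≡ 24 (mod 173), s ≡ 118. Hence t ≡ 26 + 137·118 = 16192 (mod 23701).
From t ≡ 16192 (mod 23701) write t = 16192 + 23701s. Substituting into t ≡ 176 (mod 191) gives 23701s ≡ 28 (mod 191), and since 17⁻¹ ≡ 45 (mod 191), s ≡ 114. Hence t ≡ 16192 + 23701·114 = 2718106 (mod 4526891).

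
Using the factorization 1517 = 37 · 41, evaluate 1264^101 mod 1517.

376

Mod 37: 1264 ≡ 6; by Fermat, exponent reduces to 101 mod 36 = 29; 6^29 ≡ 6 (mod 37).
Mod 41: 1264 ≡ 34; by Fermat, exponent reduces to 101 mod 40 = 21; 34^21 ≡ 7 (mod 41).
Combine by CRT: x ≡ 6 (mod 37), x ≡ 7 (mod 41) ⇒ x ≡ 376 (mod 1517).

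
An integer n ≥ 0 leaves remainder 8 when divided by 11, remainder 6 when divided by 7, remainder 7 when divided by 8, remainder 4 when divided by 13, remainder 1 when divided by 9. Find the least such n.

47935

Combine the congruences pairwise.
From n ≡ 8 (mod 11) write n = 8 + 11t. Substituting into n ≡ 6 (mod 7) gives 11t ≡ 5 (mod 7), and since 4⁻¹ ≡ 2 (mod 7), t ≡ 3. Hence n ≡ 8 + 11·3 = 41 (mod 77).
From n ≡ 41 (mod 77) write n = 41 + 77t. Substituting into n ≡ 7 (mod 8) gives 77t ≡ 6 (mod 8), and since 5⁻¹ ≡ 5 (mod 8), t ≡ 6. Hence n ≡ 41 + 77·6 = 503 (mod 616).
From n ≡ 503 (mod 616) write n = 503 + 616t. Substituting into n ≡ 4 (mod 13) gives 616t ≡ 8 (mod 13), and since 5⁻¹ ≡ 8 (mod 13), t ≡ 12. Hence n ≡ 503 + 616·12 = 7895 (mod 8008).
From n ≡ 7895 (mod 8008) write n = 7895 + 8008t. Substituting into n ≡ 1 (mod 9) gives 8008t ≡ 8 (mod 9), and since 7⁻¹ ≡ 4 (mod 9), t ≡ 5. Hence n ≡ 7895 + 8008·5 = 47935 (mod 72072).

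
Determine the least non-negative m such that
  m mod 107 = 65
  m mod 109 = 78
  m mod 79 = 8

28527

Combine the congruences pairwise.
From m ≡ 65 (mod 107) write m = 65 + 107t. Substituting into m ≡ 78 (mod 109) gives 107t ≡ 13 (mod 109), and since 107⁻¹ ≡ 54 (mod 109), t ≡ 48. Hence m ≡ 65 + 107·48 = 5201 (mod 11663).
From m ≡ 5201 (mod 11663) write m = 5201 + 11663t. Substituting into m ≡ 8 (mod 79) gives 11663t ≡ 21 (mod 79), and since 50⁻¹ ≡ 49 (mod 79), t ≡ 2. Hence m ≡ 5201 + 11663·2 = 28527 (mod 921377).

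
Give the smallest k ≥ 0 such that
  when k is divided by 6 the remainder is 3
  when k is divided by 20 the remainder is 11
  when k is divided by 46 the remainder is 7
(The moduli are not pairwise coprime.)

gcd(6, 20) = 2 and 2 | (11 − 3), so the pair is consistent; merging gives k ≡ 51 (mod 60), where 60 = lcm(6, 20).
gcd(60, 46) = 2 and 2 | (7 − 51), so the pair is consistent; merging gives k ≡ 651 (mod 1380), where 1380 = lcm(60, 46).
The solution is unique modulo lcm(6, 20, 46) = 1380.

651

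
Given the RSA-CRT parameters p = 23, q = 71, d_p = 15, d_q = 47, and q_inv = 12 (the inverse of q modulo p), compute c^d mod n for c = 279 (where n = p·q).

472

m₁ = c^(d_p) mod p: c ≡ 3 (mod 23), and 3^15 mod 23 = 12.
m₂ = c^(d_q) mod q: c ≡ 66 (mod 71), and 66^47 mod 71 = 46.
h = q_inv·(m₁ − m₂) mod p = 12·(12 − 46) mod 23 = 6.
m = m₂ + h·q = 46 + 6·71 = 472.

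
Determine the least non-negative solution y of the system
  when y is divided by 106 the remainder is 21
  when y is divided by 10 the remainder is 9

gcd(106, 10) = 2 and 2 | (9 − 21), so the pair is consistent; merging gives y ≡ 339 (mod 530), where 530 = lcm(106, 10).
The solution is unique modulo lcm(106, 10) = 530.

339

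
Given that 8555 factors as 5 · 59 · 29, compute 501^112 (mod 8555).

7686

Mod 5: 501 ≡ 1; since 4 | 112, by Fermat 1^112 ≡ 1 (mod 5).
Mod 59: 501 ≡ 29; by Fermat, exponent reduces to 112 mod 58 = 54; 29^54 ≡ 16 (mod 59).
Mod 29: 501 ≡ 8; since 28 | 112, by Fermat 8^112 ≡ 1 (mod 29).
Combine by CRT: x ≡ 1 (mod 5), x ≡ 16 (mod 59), x ≡ 1 (mod 29) ⇒ x ≡ 7686 (mod 8555).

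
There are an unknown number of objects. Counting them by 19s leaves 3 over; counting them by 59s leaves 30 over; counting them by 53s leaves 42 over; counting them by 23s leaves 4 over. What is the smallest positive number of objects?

450436

The moduli are pairwise coprime; M = 19·59·53·23 = 1366499.
M/19 = 71921; 71921 ≡ 6 (mod 19); 6·16 ≡ 1, so inverse 16.
M/59 = 23161; 23161 ≡ 33 (mod 59); 33·34 ≡ 1, so inverse 34.
M/53 = 25783; 25783 ≡ 25 (mod 53); 25·17 ≡ 1, so inverse 17.
M/23 = 59413; 59413 ≡ 4 (mod 23); 4·6 ≡ 1, so inverse 6.
N ≡ 3·71921·16 + 30·23161·34 + 42·25783·17 + 4·59413·6 = 46911402.
46911402 mod 1366499 = 450436.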